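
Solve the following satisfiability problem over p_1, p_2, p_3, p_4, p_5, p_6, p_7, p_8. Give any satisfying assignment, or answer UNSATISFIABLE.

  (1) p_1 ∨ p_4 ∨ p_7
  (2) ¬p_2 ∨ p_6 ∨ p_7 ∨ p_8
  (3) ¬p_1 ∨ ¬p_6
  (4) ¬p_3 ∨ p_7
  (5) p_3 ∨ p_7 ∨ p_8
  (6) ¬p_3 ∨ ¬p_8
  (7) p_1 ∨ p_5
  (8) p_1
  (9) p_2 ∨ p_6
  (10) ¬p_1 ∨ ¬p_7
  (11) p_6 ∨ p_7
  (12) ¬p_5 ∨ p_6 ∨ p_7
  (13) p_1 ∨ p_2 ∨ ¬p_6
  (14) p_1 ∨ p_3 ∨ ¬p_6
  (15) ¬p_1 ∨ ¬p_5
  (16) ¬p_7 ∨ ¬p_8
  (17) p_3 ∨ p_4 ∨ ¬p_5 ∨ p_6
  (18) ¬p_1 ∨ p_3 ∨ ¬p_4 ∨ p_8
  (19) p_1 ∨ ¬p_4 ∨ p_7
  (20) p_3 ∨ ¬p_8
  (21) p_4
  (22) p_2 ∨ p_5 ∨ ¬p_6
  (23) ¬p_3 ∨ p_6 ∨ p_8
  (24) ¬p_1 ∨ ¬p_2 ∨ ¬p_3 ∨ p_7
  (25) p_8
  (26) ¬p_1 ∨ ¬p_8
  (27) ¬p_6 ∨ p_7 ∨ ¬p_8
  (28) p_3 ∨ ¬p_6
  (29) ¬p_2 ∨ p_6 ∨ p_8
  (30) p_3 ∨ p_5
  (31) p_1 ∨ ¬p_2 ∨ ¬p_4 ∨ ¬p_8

Case p_8 = True:
  (¬p_3 ∨ ¬p_8) forces p_3 = False.
  Clause (p_3 ∨ ¬p_8) is falsified — contradiction.
Case p_8 = False:
  Clause (p_8) is falsified — contradiction.
Both cases fail, so the formula is unsatisfiable.

UNSATISFIABLE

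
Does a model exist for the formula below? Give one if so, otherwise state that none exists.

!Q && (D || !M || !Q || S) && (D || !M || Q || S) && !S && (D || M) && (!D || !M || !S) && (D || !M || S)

D = True, Q = False, S = False, M = True

Unit clause (!Q) forces Q = False.
Unit clause (!S) forces S = False.
Try D = False:
  (D || !M || Q || S) forces M = False.
  clause (D || M) is falsified — backtrack.
So D = True.
Set M = True.
Check each clause:
  (!Q): !Q holds.
  (D || !M || !Q || S): D holds.
  (D || !M || Q || S): D holds.
  (!S): !S holds.
  (D || M): D holds.
  (!D || !M || !S): !S holds.
  (D || !M || S): D holds.
All clauses satisfied.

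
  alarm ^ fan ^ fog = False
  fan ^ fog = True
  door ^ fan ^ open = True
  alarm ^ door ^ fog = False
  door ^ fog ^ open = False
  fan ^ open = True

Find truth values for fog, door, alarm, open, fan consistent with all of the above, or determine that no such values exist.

fog = True, door = False, alarm = True, open = True, fan = False

alarm ^ fan ^ fog = T ^ F ^ T = False ✓
fan ^ fog = F ^ T = True ✓
door ^ fan ^ open = F ^ F ^ T = True ✓
alarm ^ door ^ fog = T ^ F ^ T = False ✓
door ^ fog ^ open = F ^ T ^ T = False ✓
fan ^ open = F ^ T = True ✓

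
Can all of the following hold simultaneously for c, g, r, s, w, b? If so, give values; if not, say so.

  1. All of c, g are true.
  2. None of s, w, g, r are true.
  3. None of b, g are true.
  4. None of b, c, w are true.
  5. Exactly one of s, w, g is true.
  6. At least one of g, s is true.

The formula is unsatisfiable.

Case c = True:
  Constraint (4) is violated (c=T) — contradiction.
Case c = False:
  Constraint (1) is violated (c=F) — contradiction.
Both cases fail — unsatisfiable.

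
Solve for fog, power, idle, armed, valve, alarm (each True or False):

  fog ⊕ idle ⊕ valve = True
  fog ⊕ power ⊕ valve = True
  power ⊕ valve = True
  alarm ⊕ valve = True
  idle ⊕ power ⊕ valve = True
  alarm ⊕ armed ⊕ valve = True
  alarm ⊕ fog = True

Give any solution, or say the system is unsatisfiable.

Adding constraints 1, 3, 4, 5, 7 mod 2: every variable appears an even number of times on the left, so the left side is 0.
But the right sides sum to 1 (mod 2). 0 ≠ 1 — the system is inconsistent.

No satisfying assignment exists.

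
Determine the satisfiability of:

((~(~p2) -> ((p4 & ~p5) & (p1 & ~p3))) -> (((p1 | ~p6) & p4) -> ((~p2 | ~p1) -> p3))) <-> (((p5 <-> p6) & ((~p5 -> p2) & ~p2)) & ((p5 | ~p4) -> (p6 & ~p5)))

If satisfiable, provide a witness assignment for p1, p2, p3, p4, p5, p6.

p1 = True; p2 = False; p3 = False; p4 = True; p5 = True; p6 = False

  ((~(~p2) -> ((p4 & ~p5) & (p1 & ~p3))) -> (((p1 | ~p6) & p4) -> ((~p2 | ~p1) -> p3))) <-> (((p5 <-> p6) & ((~p5 -> p2) & ~p2)) & ((p5 | ~p4) -> (p6 & ~p5))) = True
    (~(~p2) -> ((p4 & ~p5) & (p1 & ~p3))) -> (((p1 | ~p6) & p4) -> ((~p2 | ~p1) -> p3)) = False
      ~(~p2) -> ((p4 & ~p5) & (p1 & ~p3)) = True
        ~(~p2) = False
          ~p2 = True
        (p4 & ~p5) & (p1 & ~p3) = False
          p4 & ~p5 = False
            ~p5 = False
          p1 & ~p3 = True
            ~p3 = True
      ((p1 | ~p6) & p4) -> ((~p2 | ~p1) -> p3) = False
        (p1 | ~p6) & p4 = True
          p1 | ~p6 = True
            ~p6 = True
        (~p2 | ~p1) -> p3 = False
          ~p2 | ~p1 = True
            ~p2 = True
            ~p1 = False
    ((p5 <-> p6) & ((~p5 -> p2) & ~p2)) & ((p5 | ~p4) -> (p6 & ~p5)) = False
      (p5 <-> p6) & ((~p5 -> p2) & ~p2) = False
        p5 <-> p6 = False
        (~p5 -> p2) & ~p2 = True
          ~p5 -> p2 = True
            ~p5 = False
          ~p2 = True
      (p5 | ~p4) -> (p6 & ~p5) = False
        p5 | ~p4 = True
          ~p4 = False
        p6 & ~p5 = False
          ~p5 = False
The formula evaluates to True.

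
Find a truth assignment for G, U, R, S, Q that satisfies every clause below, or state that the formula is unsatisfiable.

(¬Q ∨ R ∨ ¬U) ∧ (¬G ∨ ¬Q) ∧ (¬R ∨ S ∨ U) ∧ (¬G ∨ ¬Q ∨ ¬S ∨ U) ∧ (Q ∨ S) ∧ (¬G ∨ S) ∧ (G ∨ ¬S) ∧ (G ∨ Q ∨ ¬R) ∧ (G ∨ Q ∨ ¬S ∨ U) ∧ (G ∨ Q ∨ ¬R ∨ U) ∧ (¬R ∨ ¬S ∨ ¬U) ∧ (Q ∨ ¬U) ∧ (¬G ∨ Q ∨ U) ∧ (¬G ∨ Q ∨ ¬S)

G = False, U = True, R = True, S = False, Q = True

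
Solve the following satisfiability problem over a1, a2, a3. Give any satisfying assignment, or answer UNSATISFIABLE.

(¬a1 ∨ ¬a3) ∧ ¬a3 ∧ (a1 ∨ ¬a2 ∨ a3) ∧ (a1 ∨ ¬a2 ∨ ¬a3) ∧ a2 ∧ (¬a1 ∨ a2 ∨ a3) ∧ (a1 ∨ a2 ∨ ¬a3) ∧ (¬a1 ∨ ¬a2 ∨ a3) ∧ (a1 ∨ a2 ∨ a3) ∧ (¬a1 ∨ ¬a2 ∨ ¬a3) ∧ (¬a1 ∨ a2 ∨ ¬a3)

Unsatisfiable

Case a2 = True:
  (¬a3) forces a3 = False.
  (a1 ∨ ¬a2 ∨ a3) forces a1 = True.
  Clause (¬a1 ∨ ¬a2 ∨ a3) is falsified — contradiction.
Case a2 = False:
  Clause (a2) is falsified — contradiction.
Both cases fail, so the formula is unsatisfiable.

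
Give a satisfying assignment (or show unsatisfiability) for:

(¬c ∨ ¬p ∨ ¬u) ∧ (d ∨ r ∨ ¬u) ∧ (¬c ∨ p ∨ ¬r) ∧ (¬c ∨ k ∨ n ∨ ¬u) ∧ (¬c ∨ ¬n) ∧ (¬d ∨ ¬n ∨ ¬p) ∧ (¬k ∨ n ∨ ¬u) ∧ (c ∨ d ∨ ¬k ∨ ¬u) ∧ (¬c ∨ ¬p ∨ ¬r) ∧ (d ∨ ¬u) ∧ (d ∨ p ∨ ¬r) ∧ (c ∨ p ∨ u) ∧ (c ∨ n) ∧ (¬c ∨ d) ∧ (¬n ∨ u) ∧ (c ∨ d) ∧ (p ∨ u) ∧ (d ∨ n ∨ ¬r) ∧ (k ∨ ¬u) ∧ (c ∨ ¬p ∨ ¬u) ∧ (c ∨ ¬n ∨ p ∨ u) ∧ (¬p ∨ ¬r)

Set p = False.
  then (p ∨ u) forces u = True.
  then (k ∨ ¬u) forces k = True.
  then (¬k ∨ n ∨ ¬u) forces n = True.
  then (d ∨ ¬u) forces d = True.
  then (¬c ∨ ¬n) forces c = False.
Set r = True.
All clauses satisfied.

p = False, n = True, r = True, k = True, d = True, c = False, u = True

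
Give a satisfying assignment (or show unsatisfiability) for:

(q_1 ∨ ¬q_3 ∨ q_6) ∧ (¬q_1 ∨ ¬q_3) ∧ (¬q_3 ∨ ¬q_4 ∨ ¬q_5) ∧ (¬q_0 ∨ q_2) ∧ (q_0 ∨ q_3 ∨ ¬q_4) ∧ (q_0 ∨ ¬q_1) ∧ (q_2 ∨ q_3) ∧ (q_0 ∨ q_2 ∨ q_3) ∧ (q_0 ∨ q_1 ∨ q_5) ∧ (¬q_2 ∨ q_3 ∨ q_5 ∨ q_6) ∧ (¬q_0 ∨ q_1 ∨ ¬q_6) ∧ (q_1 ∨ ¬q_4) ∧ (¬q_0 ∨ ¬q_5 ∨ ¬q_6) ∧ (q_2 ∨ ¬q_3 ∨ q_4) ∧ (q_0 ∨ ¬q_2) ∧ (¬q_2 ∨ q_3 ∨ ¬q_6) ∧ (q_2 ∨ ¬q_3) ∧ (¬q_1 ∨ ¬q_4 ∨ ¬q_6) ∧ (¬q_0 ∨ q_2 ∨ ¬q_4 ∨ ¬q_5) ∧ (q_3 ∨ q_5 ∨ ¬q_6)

Set q_0 = True.
  then (¬q_0 ∨ q_2) forces q_2 = True.
Set q_1 = False.
  then (¬q_0 ∨ q_1 ∨ ¬q_6) forces q_6 = False.
  then (q_1 ∨ ¬q_4) forces q_4 = False.
  then (q_1 ∨ ¬q_3 ∨ q_6) forces q_3 = False.
  then (¬q_2 ∨ q_3 ∨ q_5 ∨ q_6) forces q_5 = True.
All clauses satisfied.

q_0=T, q_1=F, q_2=T, q_3=F, q_4=F, q_5=T, q_6=F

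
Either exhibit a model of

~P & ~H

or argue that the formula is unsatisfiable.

H: False, P: False

  ~P = True
  ~H = True
Both conjuncts True, so the formula holds.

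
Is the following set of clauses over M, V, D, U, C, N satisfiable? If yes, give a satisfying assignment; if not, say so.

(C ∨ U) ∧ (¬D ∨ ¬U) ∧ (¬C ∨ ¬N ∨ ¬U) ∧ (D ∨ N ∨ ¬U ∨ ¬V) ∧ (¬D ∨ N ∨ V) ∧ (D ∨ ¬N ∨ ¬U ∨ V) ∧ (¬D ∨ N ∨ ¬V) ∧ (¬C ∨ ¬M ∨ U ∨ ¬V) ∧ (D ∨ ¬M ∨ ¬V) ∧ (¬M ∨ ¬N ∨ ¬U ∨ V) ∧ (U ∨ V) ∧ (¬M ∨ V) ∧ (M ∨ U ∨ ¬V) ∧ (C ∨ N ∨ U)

M = False, V = False, D = False, U = True, C = False, N = False

Try M = True:
  (¬M ∨ V) forces V = True.
  (D ∨ ¬M ∨ ¬V) forces D = True.
  (¬D ∨ ¬U) forces U = False.
  (C ∨ U) forces C = True.
  clause (¬C ∨ ¬M ∨ U ∨ ¬V) is falsified — backtrack.
So M = False.
Set V = False.
  then (U ∨ V) forces U = True.
  then (¬D ∨ ¬U) forces D = False.
  then (D ∨ ¬N ∨ ¬U ∨ V) forces N = False.
Set C = False.
All clauses satisfied.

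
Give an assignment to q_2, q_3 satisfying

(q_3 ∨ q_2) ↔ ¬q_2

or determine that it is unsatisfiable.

q_2 = False, q_3 = True

  (q_3 ∨ q_2) ↔ ¬q_2 = True
    q_3 ∨ q_2 = True
    ¬q_2 = True
The formula evaluates to True.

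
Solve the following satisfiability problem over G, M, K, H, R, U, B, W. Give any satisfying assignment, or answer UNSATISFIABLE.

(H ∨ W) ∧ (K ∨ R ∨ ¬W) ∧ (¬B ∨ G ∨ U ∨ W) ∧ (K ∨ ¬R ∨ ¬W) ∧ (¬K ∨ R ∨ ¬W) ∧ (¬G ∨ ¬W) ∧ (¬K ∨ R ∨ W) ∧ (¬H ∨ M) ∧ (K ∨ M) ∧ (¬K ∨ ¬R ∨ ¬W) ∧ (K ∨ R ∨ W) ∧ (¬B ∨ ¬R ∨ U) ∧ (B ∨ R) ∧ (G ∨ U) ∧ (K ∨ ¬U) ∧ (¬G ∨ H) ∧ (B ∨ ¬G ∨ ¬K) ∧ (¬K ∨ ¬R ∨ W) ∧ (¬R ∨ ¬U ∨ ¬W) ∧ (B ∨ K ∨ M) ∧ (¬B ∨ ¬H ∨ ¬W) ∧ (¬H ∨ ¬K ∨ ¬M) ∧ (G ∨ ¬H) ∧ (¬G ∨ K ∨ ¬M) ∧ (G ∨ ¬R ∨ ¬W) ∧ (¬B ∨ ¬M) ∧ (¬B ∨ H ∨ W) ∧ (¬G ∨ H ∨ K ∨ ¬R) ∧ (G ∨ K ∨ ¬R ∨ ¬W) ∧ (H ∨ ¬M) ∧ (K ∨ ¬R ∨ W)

Case W = True:
  (¬G ∨ ¬W) forces G = False.
  (G ∨ U) forces U = True.
  (K ∨ ¬U) forces K = True.
  (¬K ∨ R ∨ ¬W) forces R = True.
  Clause (¬K ∨ ¬R ∨ ¬W) is falsified — contradiction.
Case W = False:
  (H ∨ W) forces H = True.
  (¬H ∨ M) forces M = True.
  (¬H ∨ ¬K ∨ ¬M) forces K = False.
  (K ∨ R ∨ W) forces R = True.
  Clause (K ∨ ¬R ∨ W) is falsified — contradiction.
Both cases fail, so the formula is unsatisfiable.

Unsatisfiable — no assignment works.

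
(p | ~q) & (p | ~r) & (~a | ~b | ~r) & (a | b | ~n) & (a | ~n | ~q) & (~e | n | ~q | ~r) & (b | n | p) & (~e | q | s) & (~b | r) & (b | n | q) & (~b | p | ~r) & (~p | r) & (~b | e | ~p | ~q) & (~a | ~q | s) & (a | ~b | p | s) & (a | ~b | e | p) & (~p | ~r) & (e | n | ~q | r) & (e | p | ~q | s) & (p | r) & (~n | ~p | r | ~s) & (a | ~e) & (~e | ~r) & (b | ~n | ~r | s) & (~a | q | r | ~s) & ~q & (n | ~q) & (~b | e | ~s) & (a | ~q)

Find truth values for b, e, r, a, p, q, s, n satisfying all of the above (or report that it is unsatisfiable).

Unsatisfiable

Case r = True:
  (p | ~r) forces p = True.
  Clause (~p | ~r) is falsified — contradiction.
Case r = False:
  (~b | r) forces b = False.
  (~p | r) forces p = False.
  Clause (p | r) is falsified — contradiction.
Both cases fail, so the formula is unsatisfiable.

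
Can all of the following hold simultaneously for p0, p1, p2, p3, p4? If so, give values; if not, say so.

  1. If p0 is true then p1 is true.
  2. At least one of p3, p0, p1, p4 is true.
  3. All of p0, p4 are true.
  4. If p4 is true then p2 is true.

p0=T, p1=T, p2=T, p3=T, p4=T

  (1) p0=T ⇒ p1: T ✓
  (2) {p3, p0, p1, p4}: 4 true — at least one ✓
  (3) {p0, p4}: all 2 true ✓
  (4) p4=T ⇒ p2: T ✓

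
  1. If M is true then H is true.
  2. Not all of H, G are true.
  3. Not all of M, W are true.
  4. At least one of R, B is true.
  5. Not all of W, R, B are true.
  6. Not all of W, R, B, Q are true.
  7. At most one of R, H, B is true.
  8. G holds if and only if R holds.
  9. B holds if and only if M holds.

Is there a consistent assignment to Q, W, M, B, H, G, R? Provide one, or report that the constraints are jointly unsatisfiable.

Q=F, W=F, M=F, B=F, H=F, G=T, R=T

  (1) M=F ⇒ H: vacuous ✓
  (2) {H, G}: 1/2 true — not all ✓
  (3) {M, W}: 0/2 true — not all ✓
  (4) {R, B}: 1 true — at least one ✓
  (5) {W, R, B}: 1/3 true — not all ✓
  (6) {W, R, B, Q}: 1/4 true — not all ✓
  (7) {R, H, B}: 1 true — at most one ✓
  (8) G=T, R=T — same ✓
  (9) B=F, M=F — same ✓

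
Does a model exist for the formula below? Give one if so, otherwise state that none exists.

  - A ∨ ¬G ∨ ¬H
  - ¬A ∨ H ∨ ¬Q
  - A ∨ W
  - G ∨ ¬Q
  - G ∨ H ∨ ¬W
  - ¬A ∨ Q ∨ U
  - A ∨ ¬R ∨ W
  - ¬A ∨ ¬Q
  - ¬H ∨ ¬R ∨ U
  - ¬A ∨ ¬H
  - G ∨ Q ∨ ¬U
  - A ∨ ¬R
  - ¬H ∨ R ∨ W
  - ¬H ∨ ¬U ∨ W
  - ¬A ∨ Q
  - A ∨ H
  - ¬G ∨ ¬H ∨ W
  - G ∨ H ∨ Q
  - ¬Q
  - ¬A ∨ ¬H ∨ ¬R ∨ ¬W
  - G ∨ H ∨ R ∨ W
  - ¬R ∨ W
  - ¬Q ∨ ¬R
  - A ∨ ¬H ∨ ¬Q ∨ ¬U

H=T, Q=F, W=T, A=F, R=F, U=F, G=F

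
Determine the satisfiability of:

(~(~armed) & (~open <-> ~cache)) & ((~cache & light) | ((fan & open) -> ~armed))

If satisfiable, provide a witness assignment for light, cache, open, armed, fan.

light = False; cache = True; open = True; armed = True; fan = False

  ~(~armed) & (~open <-> ~cache) = True
    ~(~armed) = True
      ~armed = False
    ~open <-> ~cache = True
      ~open = False
      ~cache = False
  (~cache & light) | ((fan & open) -> ~armed) = True
    ~cache & light = False
      ~cache = False
    (fan & open) -> ~armed = True
      fan & open = False
      ~armed = False
Both conjuncts True, so the formula holds.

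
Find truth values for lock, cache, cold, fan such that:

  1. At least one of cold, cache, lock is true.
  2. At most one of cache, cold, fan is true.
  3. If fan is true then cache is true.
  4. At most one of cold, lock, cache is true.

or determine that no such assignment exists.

lock=F, cache=T, cold=F, fan=F

  (1) {cold, cache, lock}: 1 true — at least one ✓
  (2) {cache, cold, fan}: 1 true — at most one ✓
  (3) fan=F ⇒ cache: vacuous ✓
  (4) {cold, lock, cache}: 1 true — at most one ✓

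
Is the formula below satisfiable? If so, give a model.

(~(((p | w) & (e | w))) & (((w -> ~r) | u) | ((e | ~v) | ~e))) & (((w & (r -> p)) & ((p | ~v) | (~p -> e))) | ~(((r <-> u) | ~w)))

The formula is unsatisfiable.

Case w = True: the conjunct ~(((p | w) & (e | w))) becomes ~((True & True)) = False.
Case w = False: the conjunct ((w & (r -> p)) & ((p | ~v) | (~p -> e))) | ~(((r <-> u) | ~w)) becomes (False & ((p | ~v) | (~p -> e))) | ~True = False.
Both cases fail — unsatisfiable.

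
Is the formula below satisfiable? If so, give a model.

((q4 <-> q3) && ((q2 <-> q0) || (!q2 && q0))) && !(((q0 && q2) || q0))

q0 = False; q2 = False; q3 = False; q4 = False

  (q4 <-> q3) && ((q2 <-> q0) || (!q2 && q0)) = True
    q4 <-> q3 = True
    (q2 <-> q0) || (!q2 && q0) = True
      q2 <-> q0 = True
      !q2 && q0 = False
        !q2 = True
  !(((q0 && q2) || q0)) = True
    (q0 && q2) || q0 = False
      q0 && q2 = False
Both conjuncts True, so the formula holds.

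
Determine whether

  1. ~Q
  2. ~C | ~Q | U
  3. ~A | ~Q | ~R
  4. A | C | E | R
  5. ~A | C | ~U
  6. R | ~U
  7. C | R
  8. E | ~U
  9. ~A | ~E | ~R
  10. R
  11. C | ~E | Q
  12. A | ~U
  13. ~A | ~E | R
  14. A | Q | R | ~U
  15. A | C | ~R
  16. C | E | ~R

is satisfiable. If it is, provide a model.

Unit clause (~Q) forces Q = False.
Unit clause (R) forces R = True.
Try C = False:
  (C | ~E | Q) forces E = False.
  clause (C | E | ~R) is falsified — backtrack.
So C = True.
Set U = False.
Set A = False.
Set E = True.
All clauses satisfied.

C=T; U=F; R=T; A=F; Q=F; E=T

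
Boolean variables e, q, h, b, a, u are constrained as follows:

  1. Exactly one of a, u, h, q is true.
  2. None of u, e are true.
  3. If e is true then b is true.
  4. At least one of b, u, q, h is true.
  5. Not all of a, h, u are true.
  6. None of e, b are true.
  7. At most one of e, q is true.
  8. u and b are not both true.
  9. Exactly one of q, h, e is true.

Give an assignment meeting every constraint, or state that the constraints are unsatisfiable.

e: False; q: False; h: True; b: False; a: False; u: False

  (1) {a, u, h, q}: 1 true — exactly one ✓
  (2) {u, e}: 0 true — none ✓
  (3) e=F ⇒ b: vacuous ✓
  (4) {b, u, q, h}: 1 true — at least one ✓
  (5) {a, h, u}: 1/3 true — not all ✓
  (6) {e, b}: 0 true — none ✓
  (7) {e, q}: 0 true — at most one ✓
  (8) u=F, b=F — not both ✓
  (9) {q, h, e}: 1 true — exactly one ✓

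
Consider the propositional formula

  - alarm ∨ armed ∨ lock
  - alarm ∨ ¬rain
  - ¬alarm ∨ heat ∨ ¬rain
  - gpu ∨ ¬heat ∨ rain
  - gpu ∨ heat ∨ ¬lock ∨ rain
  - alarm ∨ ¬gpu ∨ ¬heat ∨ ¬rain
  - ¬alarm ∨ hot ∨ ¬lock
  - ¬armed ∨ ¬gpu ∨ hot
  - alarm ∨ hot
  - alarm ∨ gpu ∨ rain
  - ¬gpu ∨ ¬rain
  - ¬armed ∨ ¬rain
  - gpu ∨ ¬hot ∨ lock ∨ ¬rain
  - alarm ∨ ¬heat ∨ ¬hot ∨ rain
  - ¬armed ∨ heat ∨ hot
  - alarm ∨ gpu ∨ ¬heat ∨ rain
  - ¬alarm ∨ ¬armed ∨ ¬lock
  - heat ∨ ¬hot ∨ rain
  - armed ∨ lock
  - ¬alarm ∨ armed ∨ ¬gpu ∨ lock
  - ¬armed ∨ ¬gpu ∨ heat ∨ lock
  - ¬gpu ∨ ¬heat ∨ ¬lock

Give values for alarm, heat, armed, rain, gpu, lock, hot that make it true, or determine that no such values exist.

alarm=T, heat=T, armed=F, rain=T, gpu=F, lock=T, hot=T

Try alarm = False:
  (alarm ∨ ¬rain) forces rain = False.
  (alarm ∨ hot) forces hot = True.
  (alarm ∨ gpu ∨ rain) forces gpu = True.
  (alarm ∨ ¬heat ∨ ¬hot ∨ rain) forces heat = False.
  clause (heat ∨ ¬hot ∨ rain) is falsified — backtrack.
So alarm = True.
Try heat = False:
  (¬alarm ∨ heat ∨ ¬rain) forces rain = False.
  (heat ∨ ¬hot ∨ rain) forces hot = False.
  (¬alarm ∨ hot ∨ ¬lock) forces lock = False.
  (¬armed ∨ heat ∨ hot) forces armed = False.
  clause (armed ∨ lock) is falsified — backtrack.
So heat = True.
Set armed = False.
  then (armed ∨ lock) forces lock = True.
  then (¬gpu ∨ ¬heat ∨ ¬lock) forces gpu = False.
  then (gpu ∨ ¬heat ∨ rain) forces rain = True.
  then (¬alarm ∨ hot ∨ ¬lock) forces hot = True.
All clauses satisfied.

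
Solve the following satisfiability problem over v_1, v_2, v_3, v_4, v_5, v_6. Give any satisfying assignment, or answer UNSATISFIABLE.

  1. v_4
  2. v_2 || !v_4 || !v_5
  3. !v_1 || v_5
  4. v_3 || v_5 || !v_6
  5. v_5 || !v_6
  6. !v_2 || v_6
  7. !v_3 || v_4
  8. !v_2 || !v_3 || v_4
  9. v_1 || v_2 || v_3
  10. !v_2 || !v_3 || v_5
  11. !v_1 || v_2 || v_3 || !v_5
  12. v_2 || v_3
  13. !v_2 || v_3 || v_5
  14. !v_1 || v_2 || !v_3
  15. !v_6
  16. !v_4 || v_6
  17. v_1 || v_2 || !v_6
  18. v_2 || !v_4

The formula is unsatisfiable.

Case v_4 = True:
  (!v_6) forces v_6 = False.
  Clause (!v_4 || v_6) is falsified — contradiction.
Case v_4 = False:
  Clause (v_4) is falsified — contradiction.
Both cases fail, so the formula is unsatisfiable.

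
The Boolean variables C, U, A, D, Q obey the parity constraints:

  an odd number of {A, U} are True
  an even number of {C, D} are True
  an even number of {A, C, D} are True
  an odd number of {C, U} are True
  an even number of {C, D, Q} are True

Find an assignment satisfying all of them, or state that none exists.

C = False, U = True, A = False, D = False, Q = False

{A, U}: 1 true → odd ✓
{C, D}: 0 true → even ✓
{A, C, D}: 0 true → even ✓
{C, U}: 1 true → odd ✓
{C, D, Q}: 0 true → even ✓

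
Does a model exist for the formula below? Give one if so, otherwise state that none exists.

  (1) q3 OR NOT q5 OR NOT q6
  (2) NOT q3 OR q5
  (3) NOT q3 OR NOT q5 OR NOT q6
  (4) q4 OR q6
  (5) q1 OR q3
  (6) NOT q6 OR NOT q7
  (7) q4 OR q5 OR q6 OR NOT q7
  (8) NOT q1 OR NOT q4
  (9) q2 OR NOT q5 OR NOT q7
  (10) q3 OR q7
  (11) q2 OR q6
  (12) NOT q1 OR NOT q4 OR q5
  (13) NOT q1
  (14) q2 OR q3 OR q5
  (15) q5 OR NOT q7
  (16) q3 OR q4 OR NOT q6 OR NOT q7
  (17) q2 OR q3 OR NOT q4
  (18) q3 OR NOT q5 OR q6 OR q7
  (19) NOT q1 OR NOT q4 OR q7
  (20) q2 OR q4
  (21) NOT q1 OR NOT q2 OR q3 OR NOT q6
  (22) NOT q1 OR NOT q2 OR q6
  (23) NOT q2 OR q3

Unit clause (NOT q1) forces q1 = False.
In (q1 OR q3) only q3 is left, so q3 = True.
In (NOT q3 OR q5) only q5 is left, so q5 = True.
In (NOT q3 OR NOT q5 OR NOT q6) only NOT q6 is left, so q6 = False.
In (q4 OR q6) only q4 is left, so q4 = True.
In (q2 OR q6) only q2 is left, so q2 = True.
Set q7 = False.
All clauses satisfied.

q1 = False; q2 = True; q3 = True; q4 = True; q5 = True; q6 = False; q7 = False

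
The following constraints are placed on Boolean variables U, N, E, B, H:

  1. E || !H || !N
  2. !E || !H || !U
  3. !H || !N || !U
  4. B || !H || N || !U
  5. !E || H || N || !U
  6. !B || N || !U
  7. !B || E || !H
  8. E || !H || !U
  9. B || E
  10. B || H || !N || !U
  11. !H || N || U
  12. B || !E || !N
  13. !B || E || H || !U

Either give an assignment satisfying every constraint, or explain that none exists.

U=F, N=F, E=T, B=T, H=F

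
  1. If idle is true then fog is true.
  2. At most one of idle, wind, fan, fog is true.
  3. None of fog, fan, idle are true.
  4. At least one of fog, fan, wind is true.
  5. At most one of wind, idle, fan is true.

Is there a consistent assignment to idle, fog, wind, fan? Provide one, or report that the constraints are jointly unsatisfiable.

idle=F, fog=F, wind=T, fan=F

  (1) idle=F ⇒ fog: vacuous ✓
  (2) {idle, wind, fan, fog}: 1 true — at most one ✓
  (3) {fog, fan, idle}: 0 true — none ✓
  (4) {fog, fan, wind}: 1 true — at least one ✓
  (5) {wind, idle, fan}: 1 true — at most one ✓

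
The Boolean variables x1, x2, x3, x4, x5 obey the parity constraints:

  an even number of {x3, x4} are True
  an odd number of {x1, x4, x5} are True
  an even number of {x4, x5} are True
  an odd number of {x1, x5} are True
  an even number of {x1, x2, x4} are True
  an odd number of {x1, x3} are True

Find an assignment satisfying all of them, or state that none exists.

x1 = True; x2 = True; x3 = False; x4 = False; x5 = False

{x3, x4}: 0 true → even ✓
{x1, x4, x5}: 1 true → odd ✓
{x4, x5}: 0 true → even ✓
{x1, x5}: 1 true → odd ✓
{x1, x2, x4}: 2 true → even ✓
{x1, x3}: 1 true → odd ✓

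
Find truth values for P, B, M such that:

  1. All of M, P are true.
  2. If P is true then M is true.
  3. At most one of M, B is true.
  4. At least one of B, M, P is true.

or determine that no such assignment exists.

P=T, B=F, M=T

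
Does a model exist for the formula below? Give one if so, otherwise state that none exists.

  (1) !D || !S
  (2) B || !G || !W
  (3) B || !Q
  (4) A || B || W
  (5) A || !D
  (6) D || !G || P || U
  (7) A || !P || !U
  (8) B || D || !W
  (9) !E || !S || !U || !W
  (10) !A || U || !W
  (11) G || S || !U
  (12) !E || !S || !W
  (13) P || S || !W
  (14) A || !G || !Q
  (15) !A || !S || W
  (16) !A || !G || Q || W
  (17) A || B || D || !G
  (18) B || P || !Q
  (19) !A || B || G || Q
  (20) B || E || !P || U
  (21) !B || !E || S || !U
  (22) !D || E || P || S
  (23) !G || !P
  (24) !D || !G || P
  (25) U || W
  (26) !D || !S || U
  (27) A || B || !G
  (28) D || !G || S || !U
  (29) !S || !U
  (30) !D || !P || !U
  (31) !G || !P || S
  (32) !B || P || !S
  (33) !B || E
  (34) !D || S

A = False, W = True, E = True, G = False, D = False, Q = True, B = True, S = False, U = False, P = True

Set A = False.
  then (A || !D) forces D = False.
Set W = True.
  then (B || D || !W) forces B = True.
  then (!B || E) forces E = True.
  then (!E || !S || !W) forces S = False.
  then (P || S || !W) forces P = True.
  then (!B || !E || S || !U) forces U = False.
  then (!G || !P) forces G = False.
Set Q = True.
All clauses satisfied.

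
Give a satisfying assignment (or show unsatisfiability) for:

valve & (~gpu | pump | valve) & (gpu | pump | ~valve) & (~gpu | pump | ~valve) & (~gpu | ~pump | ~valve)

gpu: False; valve: True; pump: True

Unit clause (valve) forces valve = True.
Try gpu = True:
  (~gpu | pump | ~valve) forces pump = True.
  clause (~gpu | ~pump | ~valve) is falsified — backtrack.
So gpu = False.
  then (gpu | pump | ~valve) forces pump = True.
All clauses satisfied.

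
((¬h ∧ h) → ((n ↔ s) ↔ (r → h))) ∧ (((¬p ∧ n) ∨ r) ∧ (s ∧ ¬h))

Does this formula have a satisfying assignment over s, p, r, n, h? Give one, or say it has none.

s = True; p = True; r = True; n = True; h = False

  (¬h ∧ h) → ((n ↔ s) ↔ (r → h)) = True
    ¬h ∧ h = False
      ¬h = True
    (n ↔ s) ↔ (r → h) = False
      n ↔ s = True
      r → h = False
  ((¬p ∧ n) ∨ r) ∧ (s ∧ ¬h) = True
    (¬p ∧ n) ∨ r = True
      ¬p ∧ n = False
        ¬p = False
    s ∧ ¬h = True
      ¬h = True
Both conjuncts True, so the formula holds.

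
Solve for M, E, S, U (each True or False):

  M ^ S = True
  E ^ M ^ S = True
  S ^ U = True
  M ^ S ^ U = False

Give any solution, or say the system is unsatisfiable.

M: True, E: False, S: False, U: True

M ^ S = T ^ F = True ✓
E ^ M ^ S = F ^ T ^ F = True ✓
S ^ U = F ^ T = True ✓
M ^ S ^ U = T ^ F ^ T = False ✓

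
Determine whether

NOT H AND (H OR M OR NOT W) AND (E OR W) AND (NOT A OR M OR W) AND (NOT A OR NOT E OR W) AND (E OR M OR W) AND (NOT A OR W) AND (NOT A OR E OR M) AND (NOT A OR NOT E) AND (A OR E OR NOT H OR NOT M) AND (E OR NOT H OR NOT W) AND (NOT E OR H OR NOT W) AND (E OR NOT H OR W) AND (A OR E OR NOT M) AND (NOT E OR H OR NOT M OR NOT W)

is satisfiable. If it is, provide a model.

Unit clause (NOT H) forces H = False.
Set W = False.
  then (E OR W) forces E = True.
  then (NOT A OR NOT E OR W) forces A = False.
Set M = True.
All clauses satisfied.

H=F; W=F; E=T; A=F; M=T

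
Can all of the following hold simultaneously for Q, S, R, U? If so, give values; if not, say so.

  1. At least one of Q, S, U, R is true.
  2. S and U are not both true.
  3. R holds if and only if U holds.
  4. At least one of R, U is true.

Q = False, S = False, R = True, U = True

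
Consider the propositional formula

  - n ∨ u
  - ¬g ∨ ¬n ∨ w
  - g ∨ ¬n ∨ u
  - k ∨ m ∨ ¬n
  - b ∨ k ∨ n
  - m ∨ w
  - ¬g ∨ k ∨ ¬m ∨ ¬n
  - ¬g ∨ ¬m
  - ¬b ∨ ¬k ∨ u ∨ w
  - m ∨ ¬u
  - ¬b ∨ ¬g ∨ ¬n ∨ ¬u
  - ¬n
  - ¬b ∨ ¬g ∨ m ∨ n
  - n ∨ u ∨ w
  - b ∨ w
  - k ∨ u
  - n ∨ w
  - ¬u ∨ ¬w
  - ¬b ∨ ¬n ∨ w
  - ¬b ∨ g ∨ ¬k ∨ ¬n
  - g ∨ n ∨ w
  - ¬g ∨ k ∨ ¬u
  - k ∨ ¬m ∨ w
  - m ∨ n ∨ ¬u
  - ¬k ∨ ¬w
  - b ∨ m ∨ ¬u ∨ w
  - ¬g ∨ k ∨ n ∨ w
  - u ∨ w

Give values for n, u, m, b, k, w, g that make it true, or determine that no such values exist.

Case n = True:
  Clause (¬n) is falsified — contradiction.
Case n = False:
  (n ∨ u) forces u = True.
  (m ∨ ¬u) forces m = True.
  (¬g ∨ ¬m) forces g = False.
  (n ∨ w) forces w = True.
  Clause (¬u ∨ ¬w) is falsified — contradiction.
Both cases fail, so the formula is unsatisfiable.

UNSATISFIABLE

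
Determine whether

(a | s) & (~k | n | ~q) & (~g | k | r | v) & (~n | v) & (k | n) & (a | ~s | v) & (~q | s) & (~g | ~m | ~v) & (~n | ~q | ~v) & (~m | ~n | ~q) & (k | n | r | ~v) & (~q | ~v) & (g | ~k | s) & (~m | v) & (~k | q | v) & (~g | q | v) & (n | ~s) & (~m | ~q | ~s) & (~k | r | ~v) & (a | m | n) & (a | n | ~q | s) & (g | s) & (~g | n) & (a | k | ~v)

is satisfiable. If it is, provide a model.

Set r = True.
Set s = True.
  then (n | ~s) forces n = True.
  then (~n | v) forces v = True.
  then (~n | ~q | ~v) forces q = False.
Set g = True.
  then (~g | ~m | ~v) forces m = False.
Set k = True.
Set a = True.
All clauses satisfied.

r: True; s: True; g: True; m: False; k: True; n: True; a: True; q: False; v: True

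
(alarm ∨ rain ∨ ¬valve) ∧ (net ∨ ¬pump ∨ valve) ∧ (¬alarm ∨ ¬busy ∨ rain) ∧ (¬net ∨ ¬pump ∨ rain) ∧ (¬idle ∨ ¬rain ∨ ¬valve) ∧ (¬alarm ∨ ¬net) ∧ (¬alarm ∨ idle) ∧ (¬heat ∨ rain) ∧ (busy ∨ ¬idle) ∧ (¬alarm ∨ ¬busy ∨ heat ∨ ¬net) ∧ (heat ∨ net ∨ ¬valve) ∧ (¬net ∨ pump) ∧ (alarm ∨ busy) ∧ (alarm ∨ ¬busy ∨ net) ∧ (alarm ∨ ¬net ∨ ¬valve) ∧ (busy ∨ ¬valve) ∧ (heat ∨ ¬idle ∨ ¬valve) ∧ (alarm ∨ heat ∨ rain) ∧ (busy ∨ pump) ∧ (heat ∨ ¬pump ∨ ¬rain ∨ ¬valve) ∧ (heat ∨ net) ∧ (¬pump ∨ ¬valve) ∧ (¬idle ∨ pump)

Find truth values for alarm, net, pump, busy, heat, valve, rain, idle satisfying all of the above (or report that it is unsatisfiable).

Set alarm = False.
  then (alarm ∨ busy) forces busy = True.
  then (alarm ∨ ¬busy ∨ net) forces net = True.
  then (alarm ∨ ¬net ∨ ¬valve) forces valve = False.
  then (¬net ∨ pump) forces pump = True.
  then (¬net ∨ ¬pump ∨ rain) forces rain = True.
Set heat = True.
Set idle = False.
All clauses satisfied.

alarm = False, net = True, pump = True, busy = True, heat = True, valve = False, rain = True, idle = False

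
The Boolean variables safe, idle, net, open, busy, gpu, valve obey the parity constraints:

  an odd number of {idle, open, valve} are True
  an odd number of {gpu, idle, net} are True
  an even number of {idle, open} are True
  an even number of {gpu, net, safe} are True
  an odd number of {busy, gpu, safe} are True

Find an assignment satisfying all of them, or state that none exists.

safe = False; idle = True; net = False; open = True; busy = True; gpu = False; valve = True

{idle, open, valve}: 3 true → odd ✓
{gpu, idle, net}: 1 true → odd ✓
{idle, open}: 2 true → even ✓
{gpu, net, safe}: 0 true → even ✓
{busy, gpu, safe}: 1 true → odd ✓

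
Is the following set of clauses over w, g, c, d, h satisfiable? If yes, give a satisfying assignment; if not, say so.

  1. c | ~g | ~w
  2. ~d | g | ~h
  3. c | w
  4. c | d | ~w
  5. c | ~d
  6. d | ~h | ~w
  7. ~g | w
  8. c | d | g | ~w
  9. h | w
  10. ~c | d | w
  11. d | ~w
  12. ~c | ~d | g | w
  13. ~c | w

Try w = False:
  (c | w) forces c = True.
  clause (~c | w) is falsified — backtrack.
So w = True.
  then (d | ~w) forces d = True.
  then (c | ~d) forces c = True.
Set g = True.
Set h = False.
All clauses satisfied.

w = True, g = True, c = True, d = True, h = False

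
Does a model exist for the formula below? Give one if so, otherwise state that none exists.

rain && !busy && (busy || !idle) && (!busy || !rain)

idle = False, rain = True, busy = False

Unit clause (rain) forces rain = True.
Unit clause (!busy) forces busy = False.
In (busy || !idle) only !idle is left, so idle = False.
Check each clause:
  (rain): rain holds.
  (!busy): !busy holds.
  (busy || !idle): !idle holds.
  (!busy || !rain): !busy holds.
All clauses satisfied.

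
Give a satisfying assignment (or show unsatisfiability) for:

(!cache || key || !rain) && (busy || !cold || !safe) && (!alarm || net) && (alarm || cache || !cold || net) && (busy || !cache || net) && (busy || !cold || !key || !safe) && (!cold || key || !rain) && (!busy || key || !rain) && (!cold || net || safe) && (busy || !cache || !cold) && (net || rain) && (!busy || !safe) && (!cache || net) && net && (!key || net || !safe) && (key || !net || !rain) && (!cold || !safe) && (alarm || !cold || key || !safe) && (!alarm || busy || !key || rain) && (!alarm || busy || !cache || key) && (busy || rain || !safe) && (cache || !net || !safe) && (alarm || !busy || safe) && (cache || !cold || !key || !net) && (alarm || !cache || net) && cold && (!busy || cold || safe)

Unit clause (net) forces net = True.
Unit clause (cold) forces cold = True.
In (!cold || !safe) only !safe is left, so safe = False.
Set cache = False.
  then (cache || !cold || !key || !net) forces key = False.
  then (!cold || key || !rain) forces rain = False.
Set alarm = False.
  then (alarm || !busy || safe) forces busy = False.
All clauses satisfied.

cache=F, cold=T, alarm=F, net=T, busy=F, safe=F, key=F, rain=F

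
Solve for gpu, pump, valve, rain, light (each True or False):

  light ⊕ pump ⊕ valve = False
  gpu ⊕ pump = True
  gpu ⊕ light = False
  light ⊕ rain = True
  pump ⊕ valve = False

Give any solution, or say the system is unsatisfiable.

gpu = False, pump = True, valve = True, rain = True, light = False

light ⊕ pump ⊕ valve = F ⊕ T ⊕ T = False ✓
gpu ⊕ pump = F ⊕ T = True ✓
gpu ⊕ light = F ⊕ F = False ✓
light ⊕ rain = F ⊕ T = True ✓
pump ⊕ valve = T ⊕ T = False ✓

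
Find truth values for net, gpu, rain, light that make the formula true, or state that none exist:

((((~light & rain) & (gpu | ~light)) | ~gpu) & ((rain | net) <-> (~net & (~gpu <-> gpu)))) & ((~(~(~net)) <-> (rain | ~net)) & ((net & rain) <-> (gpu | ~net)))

Case net = True: the conjunct (rain | net) <-> (~net & (~gpu <-> gpu)) becomes (rain | True) <-> (False & (~gpu <-> gpu)) = False.
Case net = False: the conjunct (net & rain) <-> (gpu | ~net) becomes (False & rain) <-> (gpu | True) = False.
Both cases fail — unsatisfiable.

Unsatisfiable — no assignment works.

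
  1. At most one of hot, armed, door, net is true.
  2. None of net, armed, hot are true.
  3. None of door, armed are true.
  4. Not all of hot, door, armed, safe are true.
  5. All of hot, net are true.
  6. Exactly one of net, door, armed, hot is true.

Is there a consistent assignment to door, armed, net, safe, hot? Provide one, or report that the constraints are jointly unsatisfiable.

UNSATISFIABLE

Case net = True:
  Constraint (2) is violated (net=T) — contradiction.
Case net = False:
  Constraint (5) is violated (net=F) — contradiction.
Both cases fail — unsatisfiable.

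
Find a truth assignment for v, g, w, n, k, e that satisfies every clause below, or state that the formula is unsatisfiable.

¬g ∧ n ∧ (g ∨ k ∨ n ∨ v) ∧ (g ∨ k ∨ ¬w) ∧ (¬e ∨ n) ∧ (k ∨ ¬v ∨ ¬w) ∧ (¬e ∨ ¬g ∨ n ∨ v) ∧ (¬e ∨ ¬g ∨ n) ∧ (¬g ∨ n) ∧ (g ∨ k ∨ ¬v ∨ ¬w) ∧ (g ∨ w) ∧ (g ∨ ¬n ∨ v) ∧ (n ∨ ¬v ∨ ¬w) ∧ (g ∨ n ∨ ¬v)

Unit clause (¬g) forces g = False.
Unit clause (n) forces n = True.
In (g ∨ w) only w is left, so w = True.
In (g ∨ ¬n ∨ v) only v is left, so v = True.
In (g ∨ k ∨ ¬w) only k is left, so k = True.
Set e = False.
All clauses satisfied.

v = True; g = False; w = True; n = True; k = True; e = False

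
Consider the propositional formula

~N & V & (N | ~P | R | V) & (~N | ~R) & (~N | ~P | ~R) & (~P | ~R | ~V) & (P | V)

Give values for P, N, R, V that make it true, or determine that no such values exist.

Unit clause (~N) forces N = False.
Unit clause (V) forces V = True.
Set P = False.
Set R = True.
All clauses satisfied.

P = False, N = False, R = True, V = True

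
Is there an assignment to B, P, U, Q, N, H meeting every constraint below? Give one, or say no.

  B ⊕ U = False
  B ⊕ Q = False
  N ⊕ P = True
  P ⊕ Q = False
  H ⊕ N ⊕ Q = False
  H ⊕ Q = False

B = True; P = True; U = True; Q = True; N = False; H = True

B ⊕ U = T ⊕ T = False ✓
B ⊕ Q = T ⊕ T = False ✓
N ⊕ P = F ⊕ T = True ✓
P ⊕ Q = T ⊕ T = False ✓
H ⊕ N ⊕ Q = T ⊕ F ⊕ T = False ✓
H ⊕ Q = T ⊕ T = False ✓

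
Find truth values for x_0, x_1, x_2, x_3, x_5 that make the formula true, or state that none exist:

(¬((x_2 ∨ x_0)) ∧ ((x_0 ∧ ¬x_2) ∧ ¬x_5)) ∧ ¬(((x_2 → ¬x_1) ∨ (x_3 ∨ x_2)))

Unsatisfiable — no assignment works.

The conjunct ¬(((x_2 → ¬x_1) ∨ (x_3 ∨ x_2))) is unsatisfiable on its own:
  x_1=F, x_2=F, x_3=F: evaluates to False.
  x_1=F, x_2=F, x_3=T: evaluates to False.
  x_1=F, x_2=T, x_3=F: evaluates to False.
  x_1=F, x_2=T, x_3=T: evaluates to False.
  x_1=T, x_2=F, x_3=F: evaluates to False.
  x_1=T, x_2=F, x_3=T: evaluates to False.
  x_1=T, x_2=T, x_3=F: evaluates to False.
  x_1=T, x_2=T, x_3=T: evaluates to False.
So the whole conjunction is unsatisfiable.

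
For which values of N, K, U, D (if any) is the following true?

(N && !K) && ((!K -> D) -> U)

N = True, K = False, U = True, D = False

  N && !K = True
    !K = True
  (!K -> D) -> U = True
    !K -> D = False
      !K = True
Both conjuncts True, so the formula holds.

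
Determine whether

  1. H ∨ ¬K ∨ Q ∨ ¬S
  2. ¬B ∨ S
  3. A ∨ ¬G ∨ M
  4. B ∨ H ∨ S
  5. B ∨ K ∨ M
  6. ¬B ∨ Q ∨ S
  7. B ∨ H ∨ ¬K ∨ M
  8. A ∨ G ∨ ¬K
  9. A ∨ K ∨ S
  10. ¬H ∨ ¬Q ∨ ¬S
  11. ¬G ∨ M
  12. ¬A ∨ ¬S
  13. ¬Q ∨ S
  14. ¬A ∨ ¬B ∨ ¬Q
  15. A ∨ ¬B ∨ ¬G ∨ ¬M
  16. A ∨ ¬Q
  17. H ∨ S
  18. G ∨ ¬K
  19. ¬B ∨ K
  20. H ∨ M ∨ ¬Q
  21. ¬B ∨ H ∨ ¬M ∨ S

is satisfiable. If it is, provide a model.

Q=F, G=F, H=F, M=T, S=T, K=F, B=F, A=F

Try Q = True:
  (¬Q ∨ S) forces S = True.
  (¬H ∨ ¬Q ∨ ¬S) forces H = False.
  (¬A ∨ ¬S) forces A = False.
  clause (A ∨ ¬Q) is falsified — backtrack.
So Q = False.
Set G = False.
  then (G ∨ ¬K) forces K = False.
  then (¬B ∨ K) forces B = False.
  then (B ∨ K ∨ M) forces M = True.
Set H = False.
  then (B ∨ H ∨ S) forces S = True.
  then (¬A ∨ ¬S) forces A = False.
All clauses satisfied.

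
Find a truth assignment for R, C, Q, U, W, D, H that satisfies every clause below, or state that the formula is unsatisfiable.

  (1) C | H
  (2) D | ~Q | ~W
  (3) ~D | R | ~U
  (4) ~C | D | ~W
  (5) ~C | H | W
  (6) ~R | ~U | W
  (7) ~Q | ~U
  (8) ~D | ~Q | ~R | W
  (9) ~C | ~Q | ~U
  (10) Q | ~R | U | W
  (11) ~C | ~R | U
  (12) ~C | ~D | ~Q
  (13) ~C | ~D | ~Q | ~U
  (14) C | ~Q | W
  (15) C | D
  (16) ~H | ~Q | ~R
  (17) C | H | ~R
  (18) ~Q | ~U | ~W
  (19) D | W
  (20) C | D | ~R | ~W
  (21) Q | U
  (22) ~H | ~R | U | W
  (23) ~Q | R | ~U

R = True, C = False, Q = False, U = True, W = True, D = True, H = True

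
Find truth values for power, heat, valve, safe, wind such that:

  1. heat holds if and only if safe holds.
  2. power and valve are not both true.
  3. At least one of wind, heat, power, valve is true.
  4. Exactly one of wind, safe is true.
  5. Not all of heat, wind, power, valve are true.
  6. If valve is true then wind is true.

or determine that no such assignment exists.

power = False, heat = False, valve = True, safe = False, wind = True

  (1) heat=F, safe=F — same ✓
  (2) power=F, valve=T — not both ✓
  (3) {wind, heat, power, valve}: 2 true — at least one ✓
  (4) {wind, safe}: 1 true — exactly one ✓
  (5) {heat, wind, power, valve}: 2/4 true — not all ✓
  (6) valve=T ⇒ wind: T ✓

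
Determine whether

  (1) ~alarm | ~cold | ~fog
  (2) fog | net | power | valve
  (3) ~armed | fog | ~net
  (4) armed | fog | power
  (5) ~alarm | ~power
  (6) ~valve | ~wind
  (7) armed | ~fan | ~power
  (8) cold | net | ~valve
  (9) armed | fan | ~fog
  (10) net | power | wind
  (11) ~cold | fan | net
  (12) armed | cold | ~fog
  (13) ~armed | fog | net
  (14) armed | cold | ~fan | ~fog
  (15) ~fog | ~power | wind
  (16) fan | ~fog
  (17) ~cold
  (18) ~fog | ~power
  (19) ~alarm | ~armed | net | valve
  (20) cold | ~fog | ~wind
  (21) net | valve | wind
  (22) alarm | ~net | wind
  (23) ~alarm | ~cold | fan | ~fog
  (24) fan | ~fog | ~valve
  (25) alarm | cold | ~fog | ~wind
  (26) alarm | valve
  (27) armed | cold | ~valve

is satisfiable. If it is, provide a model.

cold = False, armed = True, fan = True, wind = False, net = True, alarm = True, fog = True, power = False, valve = True

Unit clause (~cold) forces cold = False.
Set armed = True.
Try fan = False:
  (fan | ~fog) forces fog = False.
  (~armed | fog | ~net) forces net = False.
  clause (~armed | fog | net) is falsified — backtrack.
So fan = True.
Try wind = True:
  (~valve | ~wind) forces valve = False.
  (cold | ~fog | ~wind) forces fog = False.
  (~armed | fog | ~net) forces net = False.
  clause (~armed | fog | net) is falsified — backtrack.
So wind = False.
Set net = True.
  then (~armed | fog | ~net) forces fog = True.
  then (~fog | ~power | wind) forces power = False.
  then (alarm | ~net | wind) forces alarm = True.
Set valve = True.
All clauses satisfied.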